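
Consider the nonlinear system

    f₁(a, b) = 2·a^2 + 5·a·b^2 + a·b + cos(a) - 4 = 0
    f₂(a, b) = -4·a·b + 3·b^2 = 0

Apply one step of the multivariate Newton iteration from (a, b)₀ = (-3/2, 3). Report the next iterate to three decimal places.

At (-3/2, 3): F = (-71.42926, 45.000).
Jacobian J = [[4·a + 5·b^2 + b - sin(a), 10·a·b + a], [-4·b, -4·a + 6·b]].
At the point, J = [[42.99749, -46.500], [-12.000, 24.000]] (det J = 473.93988).
Solving J·Δ = −F gives Δ = (-0.798, -2.274).
Then the next iterate is (a, b)₁ = (-2.298, 0.726).

(-2.298, 0.726)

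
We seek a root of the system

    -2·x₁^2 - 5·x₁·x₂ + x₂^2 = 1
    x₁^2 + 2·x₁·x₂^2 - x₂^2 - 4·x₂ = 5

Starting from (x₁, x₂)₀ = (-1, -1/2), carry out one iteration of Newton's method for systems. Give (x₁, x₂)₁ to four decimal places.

(31.5000, -52.0000)

At (-1, -1/2): F = (-5.2500, -2.7500).
Jacobian J = [[-4·x₁ - 5·x₂, -5·x₁ + 2·x₂], [2·x₁ + 2·x₂^2, 4·x₁·x₂ - 2·x₂ - 4]].
At the point, J = [[6.5000, 4.0000], [-1.5000, -1.0000]] (det J = -0.5000).
Solving J·Δ = −F gives Δ = (32.5000, -51.5000).
Then the next iterate is (x₁, x₂)₁ = (31.5000, -52.0000).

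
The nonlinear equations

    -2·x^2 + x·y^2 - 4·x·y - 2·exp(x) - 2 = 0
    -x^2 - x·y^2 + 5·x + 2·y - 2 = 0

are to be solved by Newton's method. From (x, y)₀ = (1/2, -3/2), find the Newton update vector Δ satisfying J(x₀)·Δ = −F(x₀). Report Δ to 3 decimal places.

At (1/2, -3/2): F = (-1.67244, -3.875).
Jacobian J = [[-4·x + y^2 - 4·y - 2·exp(x), 2·x·y - 4·x], [-2·x - y^2 + 5, -2·x·y + 2]].
At the point, J = [[2.95256, -3.500], [1.750, 3.500]] (det J = 16.45895).
Solving J·Δ = −F gives Δ = (1.180, 0.517).

(1.180, 0.517)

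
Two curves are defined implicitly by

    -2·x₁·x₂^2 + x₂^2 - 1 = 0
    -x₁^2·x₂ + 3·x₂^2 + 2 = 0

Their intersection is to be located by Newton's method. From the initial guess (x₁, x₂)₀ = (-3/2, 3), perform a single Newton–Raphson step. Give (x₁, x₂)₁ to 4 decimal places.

(-1.4655, 1.5676)

At (-3/2, 3): F = (35.0000, 22.2500).
Jacobian J = [[-2·x₂^2, -4·x₁·x₂ + 2·x₂], [-2·x₁·x₂, -x₁^2 + 6·x₂]].
At the point, J = [[-18.0000, 24.0000], [9.0000, 15.7500]] (det J = -499.5000).
Solving J·Δ = −F gives Δ = (0.0345, -1.4324).
Then the next iterate is (x₁, x₂)₁ = (-1.4655, 1.5676).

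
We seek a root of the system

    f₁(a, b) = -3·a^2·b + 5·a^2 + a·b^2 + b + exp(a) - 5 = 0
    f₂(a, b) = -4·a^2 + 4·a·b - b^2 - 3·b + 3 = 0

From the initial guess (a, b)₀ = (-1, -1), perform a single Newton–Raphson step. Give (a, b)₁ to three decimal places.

(-0.907, 0.075)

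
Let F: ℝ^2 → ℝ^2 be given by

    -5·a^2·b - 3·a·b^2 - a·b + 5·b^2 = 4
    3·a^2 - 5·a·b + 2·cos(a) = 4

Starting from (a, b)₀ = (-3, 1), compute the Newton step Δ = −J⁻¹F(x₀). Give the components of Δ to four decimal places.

At (-3, 1): F = (-32.0000, 36.020015).
Jacobian J = [[-10·a·b - 3·b^2 - b, -5·a^2 - 6·a·b - a + 10·b], [6·a - 5·b - 2·sin(a), -5·a]].
At the point, J = [[26.0000, -14.0000], [-22.717760, 15.0000]] (det J = 71.951360).
Solving J·Δ = −F gives Δ = (-0.3375, -2.9124).

(-0.3375, -2.9124)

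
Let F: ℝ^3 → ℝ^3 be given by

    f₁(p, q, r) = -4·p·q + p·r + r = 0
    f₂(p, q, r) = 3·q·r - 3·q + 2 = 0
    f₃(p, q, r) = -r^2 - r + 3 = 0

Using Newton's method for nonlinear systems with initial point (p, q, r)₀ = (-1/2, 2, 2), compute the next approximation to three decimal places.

(-0.206, 0.533, 1.400)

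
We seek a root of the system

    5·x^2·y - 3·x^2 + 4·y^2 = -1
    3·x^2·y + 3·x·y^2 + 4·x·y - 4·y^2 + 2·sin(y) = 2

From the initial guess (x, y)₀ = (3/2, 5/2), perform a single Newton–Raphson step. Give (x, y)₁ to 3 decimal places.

(1.152, 1.301)

At (3/2, 5/2): F = (47.375, 34.19694).
Jacobian J = [[10·x·y - 6·x, 5·x^2 + 8·y], [6·x·y + 3·y^2 + 4·y, 3·x^2 + 6·x·y + 4·x - 8·y + 2·cos(y)]].
At the point, J = [[28.500, 31.250], [51.250, 13.64771]] (det J = -1212.60269).
Solving J·Δ = −F gives Δ = (-0.348, -1.199).
Then the next iterate is (x, y)₁ = (1.152, 1.301).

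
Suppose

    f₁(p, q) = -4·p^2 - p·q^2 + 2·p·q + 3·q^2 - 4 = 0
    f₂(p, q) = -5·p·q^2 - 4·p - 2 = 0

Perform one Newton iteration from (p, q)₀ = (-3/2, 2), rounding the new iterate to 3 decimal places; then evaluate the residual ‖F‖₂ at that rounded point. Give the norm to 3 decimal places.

9.078

At (-3/2, 2): F = (-1.000, 34.000).
Jacobian J = [[-8·p - q^2 + 2·q, -2·p·q + 2·p + 6·q], [-5·q^2 - 4, -10·p·q]].
At the point, J = [[12.000, 15.000], [-24.000, 30.000]] (det J = 720.000).
Solving J·Δ = −F gives Δ = (0.750, -0.533).
Then the next iterate is (p, q)₁ = (-0.750, 1.467).
Re-evaluating at (-0.750, 1.467): F = (-0.38017, 9.07033), so ‖F‖₂ = 9.078.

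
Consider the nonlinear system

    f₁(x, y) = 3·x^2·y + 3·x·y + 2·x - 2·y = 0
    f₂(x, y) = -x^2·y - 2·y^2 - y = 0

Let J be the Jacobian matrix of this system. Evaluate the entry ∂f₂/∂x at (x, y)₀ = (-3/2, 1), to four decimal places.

∂f₂/∂x = -2·x·y.
At (-3/2, 1) this is 3.0000.

3.0000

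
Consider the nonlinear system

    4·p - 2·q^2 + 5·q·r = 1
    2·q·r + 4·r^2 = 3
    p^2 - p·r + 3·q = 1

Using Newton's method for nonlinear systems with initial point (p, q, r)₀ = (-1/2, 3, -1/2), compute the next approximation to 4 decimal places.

At (-1/2, 3, -1/2): F = (-28.5000, -5.0000, 8.0000).
Jacobian J = [[4, -4·q + 5·r, 5·q], [0, 2·r, 2·q + 8·r], [2·p - r, 3, -p]].
At the point, J = [[4.0000, -14.5000, 15.0000], [0.0000, -1.0000, 2.0000], [-0.5000, 3.0000, 0.5000]] (det J = -19.0000).
Solving J·Δ = −F gives Δ = (-9.8947, -4.3684, 0.3158).
Then the next iterate is (p, q, r)₁ = (-10.3947, -1.3684, -0.1842).

(-10.3947, -1.3684, -0.1842)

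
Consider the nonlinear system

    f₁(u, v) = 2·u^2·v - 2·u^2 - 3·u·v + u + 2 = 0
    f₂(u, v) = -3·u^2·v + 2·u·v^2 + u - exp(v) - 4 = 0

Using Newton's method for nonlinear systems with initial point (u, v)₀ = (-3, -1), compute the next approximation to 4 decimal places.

At (-3, -1): F = (-46.0000, 13.632121).
Jacobian J = [[4·u·v - 4·u - 3·v + 1, 2·u^2 - 3·u], [-6·u·v + 2·v^2 + 1, -3·u^2 + 4·u·v - exp(v)]].
At the point, J = [[28.0000, 27.0000], [-15.0000, -15.367879]] (det J = -25.300624).
Solving J·Δ = −F gives Δ = (13.3932, -12.1855).
Then the next iterate is (u, v)₁ = (10.3932, -13.1855).

(10.3932, -13.1855)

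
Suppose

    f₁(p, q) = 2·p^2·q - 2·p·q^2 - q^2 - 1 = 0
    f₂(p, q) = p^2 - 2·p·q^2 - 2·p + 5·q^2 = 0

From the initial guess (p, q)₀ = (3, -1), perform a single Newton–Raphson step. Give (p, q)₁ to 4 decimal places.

At (3, -1): F = (-26.0000, 2.0000).
Jacobian J = [[4·p·q - 2·q^2, 2·p^2 - 4·p·q - 2·q], [2·p - 2·q^2 - 2, -4·p·q + 10·q]].
At the point, J = [[-14.0000, 32.0000], [2.0000, 2.0000]] (det J = -92.0000).
Solving J·Δ = −F gives Δ = (-1.2609, 0.2609).
Then the next iterate is (p, q)₁ = (1.7391, -0.7391).

(1.7391, -0.7391)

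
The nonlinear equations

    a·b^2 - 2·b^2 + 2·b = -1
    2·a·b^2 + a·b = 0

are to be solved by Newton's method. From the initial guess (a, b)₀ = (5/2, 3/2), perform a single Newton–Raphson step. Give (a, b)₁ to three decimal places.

At (5/2, 3/2): F = (5.125, 15.000).
Jacobian J = [[b^2, 2·a·b - 4·b + 2], [2·b^2 + b, 4·a·b + a]].
At the point, J = [[2.250, 3.500], [6.000, 17.500]] (det J = 18.375).
Solving J·Δ = −F gives Δ = (-2.024, -0.163).
Then the next iterate is (a, b)₁ = (0.476, 1.337).

(0.476, 1.337)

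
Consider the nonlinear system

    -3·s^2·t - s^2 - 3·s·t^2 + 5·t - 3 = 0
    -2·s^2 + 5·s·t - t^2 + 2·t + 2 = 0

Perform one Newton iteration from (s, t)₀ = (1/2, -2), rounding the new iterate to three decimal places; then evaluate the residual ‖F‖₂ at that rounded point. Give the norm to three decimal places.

3.936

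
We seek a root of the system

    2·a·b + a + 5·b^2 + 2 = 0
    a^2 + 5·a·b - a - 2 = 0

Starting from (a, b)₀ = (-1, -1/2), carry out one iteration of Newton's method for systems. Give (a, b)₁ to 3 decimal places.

At (-1, -1/2): F = (3.250, 2.500).
Jacobian J = [[2·b + 1, 2·a + 10·b], [2·a + 5·b - 1, 5·a]].
At the point, J = [[0.000, -7.000], [-5.500, -5.000]] (det J = -38.500).
Solving J·Δ = −F gives Δ = (0.032, 0.464).
Then the next iterate is (a, b)₁ = (-0.968, -0.036).

(-0.968, -0.036)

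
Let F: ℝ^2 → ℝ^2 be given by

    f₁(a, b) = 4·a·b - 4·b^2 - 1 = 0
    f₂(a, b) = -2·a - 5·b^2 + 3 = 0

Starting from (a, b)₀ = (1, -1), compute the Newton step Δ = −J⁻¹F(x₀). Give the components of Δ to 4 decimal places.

(-2.6250, -0.1250)

At (1, -1): F = (-9.0000, -4.0000).
Jacobian J = [[4·b, 4·a - 8·b], [-2, -10·b]].
At the point, J = [[-4.0000, 12.0000], [-2.0000, 10.0000]] (det J = -16.0000).
Solving J·Δ = −F gives Δ = (-2.6250, -0.1250).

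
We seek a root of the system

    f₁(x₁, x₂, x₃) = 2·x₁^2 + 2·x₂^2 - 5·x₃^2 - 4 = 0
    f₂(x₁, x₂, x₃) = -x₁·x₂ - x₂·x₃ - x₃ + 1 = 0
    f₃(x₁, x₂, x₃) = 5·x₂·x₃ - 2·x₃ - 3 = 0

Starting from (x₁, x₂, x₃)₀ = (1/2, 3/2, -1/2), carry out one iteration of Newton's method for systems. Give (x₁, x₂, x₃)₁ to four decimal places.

(0.1491, 0.9832, 0.3105)

At (1/2, 3/2, -1/2): F = (-0.2500, 1.5000, -5.7500).
Jacobian J = [[4·x₁, 4·x₂, -10·x₃], [-x₂, -x₁ - x₃, -x₂ - 1], [0, 5·x₃, 5·x₂ - 2]].
At the point, J = [[2.0000, 6.0000, 5.0000], [-1.5000, 0.0000, -2.5000], [0.0000, -2.5000, 5.5000]] (det J = 55.7500).
Solving J·Δ = −F gives Δ = (-0.3509, -0.5168, 0.8105).
Then the next iterate is (x₁, x₂, x₃)₁ = (0.1491, 0.9832, 0.3105).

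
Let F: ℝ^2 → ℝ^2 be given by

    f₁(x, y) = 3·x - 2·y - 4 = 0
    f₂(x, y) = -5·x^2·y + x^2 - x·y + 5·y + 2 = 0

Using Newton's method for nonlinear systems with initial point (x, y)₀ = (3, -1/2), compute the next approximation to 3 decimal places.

At (3, -1/2): F = (6.000, 32.500).
Jacobian J = [[3, -2], [-10·x·y + 2·x - y, -5·x^2 - x + 5]].
At the point, J = [[3.000, -2.000], [21.500, -43.000]] (det J = -86.000).
Solving J·Δ = −F gives Δ = (-2.244, -0.366).
Then the next iterate is (x, y)₁ = (0.756, -0.866).

(0.756, -0.866)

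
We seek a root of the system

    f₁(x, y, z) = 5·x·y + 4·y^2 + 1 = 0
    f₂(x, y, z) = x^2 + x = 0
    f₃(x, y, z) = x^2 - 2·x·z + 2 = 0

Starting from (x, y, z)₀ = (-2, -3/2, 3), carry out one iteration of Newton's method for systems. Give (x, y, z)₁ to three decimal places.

(-1.333, -0.591, 0.167)

At (-2, -3/2, 3): F = (25.000, 2.000, 18.000).
Jacobian J = [[5·y, 5·x + 8·y, 0], [2·x + 1, 0, 0], [2·x - 2·z, 0, -2·x]].
At the point, J = [[-7.500, -22.000, 0.000], [-3.000, 0.000, 0.000], [-10.000, 0.000, 4.000]] (det J = -264.000).
Solving J·Δ = −F gives Δ = (0.667, 0.909, -2.833).
Then the next iterate is (x, y, z)₁ = (-1.333, -0.591, 0.167).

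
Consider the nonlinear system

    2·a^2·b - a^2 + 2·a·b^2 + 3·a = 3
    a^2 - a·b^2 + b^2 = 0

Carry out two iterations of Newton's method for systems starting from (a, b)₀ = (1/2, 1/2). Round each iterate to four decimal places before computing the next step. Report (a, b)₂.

(2.0743, -2.3941)

At (1/2, 1/2): F = (-1.2500, 0.3750).
Jacobian J = [[4·a·b - 2·a + 2·b^2 + 3, 2·a^2 + 4·a·b], [2·a - b^2, -2·a·b + 2·b]].
At the point, J = [[3.5000, 1.5000], [0.7500, 0.5000]] (det J = 0.6250).
Solving J·Δ = −F gives Δ = (1.9000, -3.6000).
Then the next iterate is (a, b)₁ = (2.4000, -3.1000).
Round to (2.4000, -3.1000) and repeat: F = (8.8560, -7.6940), J = [[-12.3400, -18.2400], [-4.8100, 8.6800]].
Δ = (-0.3257, 0.7059), so (a, b)₂ = (2.0743, -2.3941).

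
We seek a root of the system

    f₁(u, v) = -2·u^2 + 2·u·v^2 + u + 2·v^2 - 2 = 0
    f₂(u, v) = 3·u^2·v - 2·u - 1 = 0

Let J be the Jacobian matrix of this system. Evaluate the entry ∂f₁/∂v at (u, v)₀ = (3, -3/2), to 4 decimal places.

-24.0000

∂f₁/∂v = 4·u·v + 4·v.
At (3, -3/2) this is -24.0000.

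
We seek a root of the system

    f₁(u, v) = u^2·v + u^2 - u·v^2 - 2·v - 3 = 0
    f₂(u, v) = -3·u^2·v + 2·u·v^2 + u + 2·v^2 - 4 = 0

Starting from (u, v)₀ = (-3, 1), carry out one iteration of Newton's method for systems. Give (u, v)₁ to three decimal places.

(-2.637, 0.132)

At (-3, 1): F = (16.000, -38.000).
Jacobian J = [[2·u·v + 2·u - v^2, u^2 - 2·u·v - 2], [-6·u·v + 2·v^2 + 1, -3·u^2 + 4·u·v + 4·v]].
At the point, J = [[-13.000, 13.000], [21.000, -35.000]] (det J = 182.000).
Solving J·Δ = −F gives Δ = (0.363, -0.868).
Then the next iterate is (u, v)₁ = (-2.637, 0.132).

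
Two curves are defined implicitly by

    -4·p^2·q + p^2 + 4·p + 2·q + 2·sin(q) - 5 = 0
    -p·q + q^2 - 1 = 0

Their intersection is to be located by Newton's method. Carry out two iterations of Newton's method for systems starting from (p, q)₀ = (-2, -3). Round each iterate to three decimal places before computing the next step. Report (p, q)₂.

(-1.407, -1.934)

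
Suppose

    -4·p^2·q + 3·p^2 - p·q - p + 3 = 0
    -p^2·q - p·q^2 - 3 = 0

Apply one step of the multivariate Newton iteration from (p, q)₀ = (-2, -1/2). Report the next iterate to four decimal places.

(-0.3497, -1.2022)

At (-2, -1/2): F = (24.0000, -0.5000).
Jacobian J = [[-8·p·q + 6·p - q - 1, -4·p^2 - p], [-2·p·q - q^2, -p^2 - 2·p·q]].
At the point, J = [[-20.5000, -14.0000], [-2.2500, -6.0000]] (det J = 91.5000).
Solving J·Δ = −F gives Δ = (1.6503, -0.7022).
Then the next iterate is (p, q)₁ = (-0.3497, -1.2022).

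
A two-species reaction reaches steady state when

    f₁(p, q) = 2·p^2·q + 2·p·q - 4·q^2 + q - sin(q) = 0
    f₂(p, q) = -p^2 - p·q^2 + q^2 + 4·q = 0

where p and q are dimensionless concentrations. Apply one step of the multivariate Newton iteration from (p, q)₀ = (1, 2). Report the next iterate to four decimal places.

(3.9962, 4.7442)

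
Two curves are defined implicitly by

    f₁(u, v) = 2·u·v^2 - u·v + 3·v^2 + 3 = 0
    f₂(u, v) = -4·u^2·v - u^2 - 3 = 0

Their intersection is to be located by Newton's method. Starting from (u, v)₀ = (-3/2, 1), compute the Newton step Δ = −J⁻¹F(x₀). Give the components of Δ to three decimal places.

(-0.607, -2.595)

At (-3/2, 1): F = (4.500, -14.250).
Jacobian J = [[2·v^2 - v, 4·u·v - u + 6·v], [-8·u·v - 2·u, -4·u^2]].
At the point, J = [[1.000, 1.500], [15.000, -9.000]] (det J = -31.500).
Solving J·Δ = −F gives Δ = (-0.607, -2.595).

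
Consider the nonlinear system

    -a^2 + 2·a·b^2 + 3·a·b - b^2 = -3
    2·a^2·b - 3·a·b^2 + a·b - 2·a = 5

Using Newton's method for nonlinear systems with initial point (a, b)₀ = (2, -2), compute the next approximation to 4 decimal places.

(0.6462, -1.7154)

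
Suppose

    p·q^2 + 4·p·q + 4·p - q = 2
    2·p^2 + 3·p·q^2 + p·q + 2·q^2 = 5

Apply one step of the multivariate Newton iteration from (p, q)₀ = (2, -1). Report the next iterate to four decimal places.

At (2, -1): F = (1.0000, 9.0000).
Jacobian J = [[q^2 + 4·q + 4, 2·p·q + 4·p - 1], [4·p + 3·q^2 + q, 6·p·q + p + 4·q]].
At the point, J = [[1.0000, 3.0000], [10.0000, -14.0000]] (det J = -44.0000).
Solving J·Δ = −F gives Δ = (-0.9318, -0.0227).
Then the next iterate is (p, q)₁ = (1.0682, -1.0227).

(1.0682, -1.0227)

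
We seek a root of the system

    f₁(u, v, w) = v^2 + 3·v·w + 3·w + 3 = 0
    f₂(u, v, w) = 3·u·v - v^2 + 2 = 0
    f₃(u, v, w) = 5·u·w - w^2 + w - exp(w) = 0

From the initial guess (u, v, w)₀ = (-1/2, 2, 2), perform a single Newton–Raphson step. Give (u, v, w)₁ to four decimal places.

(-0.8276, 0.7335, 0.6294)

At (-1/2, 2, 2): F = (25.0000, -5.0000, -14.389056).
Jacobian J = [[0, 2·v + 3·w, 3·v + 3], [3·v, 3·u - 2·v, 0], [5·w, 0, 5·u - 2·w - exp(w) + 1]].
At the point, J = [[0.0000, 10.0000, 9.0000], [6.0000, -5.5000, 0.0000], [10.0000, 0.0000, -12.889056]] (det J = 1268.343366).
Solving J·Δ = −F gives Δ = (-0.3276, -1.2665, -1.3706).
Then the next iterate is (u, v, w)₁ = (-0.8276, 0.7335, 0.6294).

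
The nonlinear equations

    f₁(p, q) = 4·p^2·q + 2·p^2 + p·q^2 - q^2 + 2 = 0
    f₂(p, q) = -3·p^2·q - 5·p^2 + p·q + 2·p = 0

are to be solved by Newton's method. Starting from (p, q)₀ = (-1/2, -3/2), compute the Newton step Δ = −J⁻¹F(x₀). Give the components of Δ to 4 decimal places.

At (-1/2, -3/2): F = (-2.3750, -0.3750).
Jacobian J = [[8·p·q + 4·p + q^2, 4·p^2 + 2·p·q - 2·q], [-6·p·q - 10·p + q + 2, -3·p^2 + p]].
At the point, J = [[6.2500, 5.5000], [1.0000, -1.2500]] (det J = -13.3125).
Solving J·Δ = −F gives Δ = (0.3779, 0.0023).

(0.3779, 0.0023)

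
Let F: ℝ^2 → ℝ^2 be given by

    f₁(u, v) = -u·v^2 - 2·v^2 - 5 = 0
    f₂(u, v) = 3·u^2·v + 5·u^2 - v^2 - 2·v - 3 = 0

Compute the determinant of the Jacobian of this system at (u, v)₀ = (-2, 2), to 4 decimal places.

J = [[-v^2, -2·u·v - 4·v], [6·u·v + 10·u, 3·u^2 - 2·v - 2]].
At the point, J = [[-4.0000, 0.0000], [-44.0000, 6.0000]].
det J = -24.0000.

-24.0000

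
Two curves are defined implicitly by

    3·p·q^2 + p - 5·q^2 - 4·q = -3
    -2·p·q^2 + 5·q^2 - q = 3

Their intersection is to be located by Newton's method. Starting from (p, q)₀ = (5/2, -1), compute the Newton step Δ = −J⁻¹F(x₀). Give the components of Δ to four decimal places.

(-1.3636, 0.7273)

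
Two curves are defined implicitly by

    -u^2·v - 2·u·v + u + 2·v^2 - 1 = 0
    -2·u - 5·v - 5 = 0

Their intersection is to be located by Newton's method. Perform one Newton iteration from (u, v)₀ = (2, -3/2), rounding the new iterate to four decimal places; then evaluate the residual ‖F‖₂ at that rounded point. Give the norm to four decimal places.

At (2, -3/2): F = (17.5000, -1.5000).
Jacobian J = [[-2·u·v - 2·v + 1, -u^2 - 2·u + 4·v], [-2, -5]].
At the point, J = [[10.0000, -14.0000], [-2.0000, -5.0000]] (det J = -78.0000).
Solving J·Δ = −F gives Δ = (-1.3910, 0.2564).
Then the next iterate is (u, v)₁ = (0.6090, -1.2436).
Re-evaluating at (0.6090, -1.2436): F = (4.678014, 0.0000), so ‖F‖₂ = 4.6780.

4.6780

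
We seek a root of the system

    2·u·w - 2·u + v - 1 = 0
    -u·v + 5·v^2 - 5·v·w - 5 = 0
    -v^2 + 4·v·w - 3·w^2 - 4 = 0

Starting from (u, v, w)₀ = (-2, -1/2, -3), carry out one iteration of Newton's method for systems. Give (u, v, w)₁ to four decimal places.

(-1.1018, 0.0726, -1.0282)

At (-2, -1/2, -3): F = (14.5000, -12.2500, -25.2500).
Jacobian J = [[2·w - 2, 1, 2·u], [-v, -u + 10·v - 5·w, -5·v], [0, -2·v + 4·w, 4·v - 6·w]].
At the point, J = [[-8.0000, 1.0000, -4.0000], [0.5000, 12.0000, 2.5000], [0.0000, -11.0000, 16.0000]] (det J = -1742.0000).
Solving J·Δ = −F gives Δ = (0.8982, 0.5726, 1.9718).
Then the next iterate is (u, v, w)₁ = (-1.1018, 0.0726, -1.0282).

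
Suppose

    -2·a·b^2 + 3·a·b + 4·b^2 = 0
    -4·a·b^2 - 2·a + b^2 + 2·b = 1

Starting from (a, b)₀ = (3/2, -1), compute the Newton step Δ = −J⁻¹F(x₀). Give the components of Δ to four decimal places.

At (3/2, -1): F = (-3.5000, -11.0000).
Jacobian J = [[-2·b^2 + 3·b, -4·a·b + 3·a + 8·b], [-4·b^2 - 2, -8·a·b + 2·b + 2]].
At the point, J = [[-5.0000, 2.5000], [-6.0000, 12.0000]] (det J = -45.0000).
Solving J·Δ = −F gives Δ = (-0.3222, 0.7556).

(-0.3222, 0.7556)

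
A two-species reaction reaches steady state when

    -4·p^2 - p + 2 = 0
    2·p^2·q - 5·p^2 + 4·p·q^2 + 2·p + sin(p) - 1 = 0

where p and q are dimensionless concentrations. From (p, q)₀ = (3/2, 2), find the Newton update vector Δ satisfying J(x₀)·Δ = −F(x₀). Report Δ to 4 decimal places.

(-0.6538, -0.5226)

At (3/2, 2): F = (-8.5000, 24.747495).
Jacobian J = [[-8·p - 1, 0], [4·p·q - 10·p + 4·q^2 + cos(p) + 2, 2·p^2 + 8·p·q]].
At the point, J = [[-13.0000, 0.0000], [15.070737, 28.5000]] (det J = -370.5000).
Solving J·Δ = −F gives Δ = (-0.6538, -0.5226).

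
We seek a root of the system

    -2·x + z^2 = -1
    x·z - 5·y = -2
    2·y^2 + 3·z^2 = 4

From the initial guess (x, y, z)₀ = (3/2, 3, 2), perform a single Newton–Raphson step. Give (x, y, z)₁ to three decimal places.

At (3/2, 3, 2): F = (2.000, -10.000, 26.000).
Jacobian J = [[-2, 0, 2·z], [z, -5, x], [0, 4·y, 6·z]].
At the point, J = [[-2.000, 0.000, 4.000], [2.000, -5.000, 1.500], [0.000, 12.000, 12.000]] (det J = 252.000).
Solving J·Δ = −F gives Δ = (0.460, -1.897, -0.270).
Then the next iterate is (x, y, z)₁ = (1.960, 1.103, 1.730).

(1.960, 1.103, 1.730)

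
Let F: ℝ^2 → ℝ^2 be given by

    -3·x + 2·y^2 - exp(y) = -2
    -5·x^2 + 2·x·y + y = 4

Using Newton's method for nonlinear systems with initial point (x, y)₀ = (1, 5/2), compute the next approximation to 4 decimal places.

At (1, 5/2): F = (-0.682494, -1.5000).
Jacobian J = [[-3, 4·y - exp(y)], [-10·x + 2·y, 2·x + 1]].
At the point, J = [[-3.0000, -2.182494], [-5.0000, 3.0000]] (det J = -19.912470).
Solving J·Δ = −F gives Δ = (-0.2672, 0.0546).
Then the next iterate is (x, y)₁ = (0.7328, 2.5546).

(0.7328, 2.5546)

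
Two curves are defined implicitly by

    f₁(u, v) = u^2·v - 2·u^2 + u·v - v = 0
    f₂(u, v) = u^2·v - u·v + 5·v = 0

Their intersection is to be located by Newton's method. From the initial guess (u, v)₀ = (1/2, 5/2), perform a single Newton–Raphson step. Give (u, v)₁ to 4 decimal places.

(0.6667, 0.0000)

At (1/2, 5/2): F = (-1.1250, 11.8750).
Jacobian J = [[2·u·v - 4·u + v, u^2 + u - 1], [2·u·v - v, u^2 - u + 5]].
At the point, J = [[3.0000, -0.2500], [0.0000, 4.7500]] (det J = 14.2500).
Solving J·Δ = −F gives Δ = (0.1667, -2.5000).
Then the next iterate is (u, v)₁ = (0.6667, 0.0000).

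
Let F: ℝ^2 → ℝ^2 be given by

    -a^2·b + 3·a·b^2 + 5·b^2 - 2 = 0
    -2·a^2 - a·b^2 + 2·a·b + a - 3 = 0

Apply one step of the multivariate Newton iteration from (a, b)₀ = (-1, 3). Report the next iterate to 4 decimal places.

At (-1, 3): F = (13.0000, -3.0000).
Jacobian J = [[-2·a·b + 3·b^2, -a^2 + 6·a·b + 10·b], [-4·a - b^2 + 2·b + 1, -2·a·b + 2·a]].
At the point, J = [[33.0000, 11.0000], [2.0000, 4.0000]] (det J = 110.0000).
Solving J·Δ = −F gives Δ = (-0.7727, 1.1364).
Then the next iterate is (a, b)₁ = (-1.7727, 4.1364).

(-1.7727, 4.1364)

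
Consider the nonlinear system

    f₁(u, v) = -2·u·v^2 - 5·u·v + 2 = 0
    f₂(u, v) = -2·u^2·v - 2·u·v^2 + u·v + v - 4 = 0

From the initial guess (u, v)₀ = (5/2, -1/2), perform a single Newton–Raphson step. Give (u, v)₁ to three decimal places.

At (5/2, -1/2): F = (7.000, -0.750).
Jacobian J = [[-2·v^2 - 5·v, -4·u·v - 5·u], [-4·u·v - 2·v^2 + v, -2·u^2 - 4·u·v + u + 1]].
At the point, J = [[2.000, -7.500], [4.000, -4.000]] (det J = 22.000).
Solving J·Δ = −F gives Δ = (1.528, 1.341).
Then the next iterate is (u, v)₁ = (4.028, 0.841).

(4.028, 0.841)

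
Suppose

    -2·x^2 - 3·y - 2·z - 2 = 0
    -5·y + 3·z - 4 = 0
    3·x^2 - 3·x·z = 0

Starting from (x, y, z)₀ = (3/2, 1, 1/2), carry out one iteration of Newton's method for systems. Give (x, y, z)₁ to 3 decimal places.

At (3/2, 1, 1/2): F = (-10.500, -7.500, 4.500).
Jacobian J = [[-4·x, -3, -2], [0, -5, 3], [6·x - 3·z, 0, -3·x]].
At the point, J = [[-6.000, -3.000, -2.000], [0.000, -5.000, 3.000], [7.500, 0.000, -4.500]] (det J = -277.500).
Solving J·Δ = −F gives Δ = (-0.795, -1.695, -0.324).
Then the next iterate is (x, y, z)₁ = (0.705, -0.695, 0.176).

(0.705, -0.695, 0.176)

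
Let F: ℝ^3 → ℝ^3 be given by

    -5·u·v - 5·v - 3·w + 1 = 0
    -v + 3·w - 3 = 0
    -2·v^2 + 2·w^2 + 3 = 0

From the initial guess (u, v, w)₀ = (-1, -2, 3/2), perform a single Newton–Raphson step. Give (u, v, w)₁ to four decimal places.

(-0.9250, -1.2500, 0.5833)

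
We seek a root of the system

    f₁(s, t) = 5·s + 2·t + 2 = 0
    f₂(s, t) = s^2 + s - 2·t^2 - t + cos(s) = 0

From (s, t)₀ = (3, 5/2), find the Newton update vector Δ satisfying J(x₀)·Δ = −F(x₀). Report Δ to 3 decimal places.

At (3, 5/2): F = (22.000, -3.98999).
Jacobian J = [[5, 2], [2·s - sin(s) + 1, -4·t - 1]].
At the point, J = [[5.000, 2.000], [6.85888, -11.000]] (det J = -68.71776).
Solving J·Δ = −F gives Δ = (-3.406, -2.486).

(-3.406, -2.486)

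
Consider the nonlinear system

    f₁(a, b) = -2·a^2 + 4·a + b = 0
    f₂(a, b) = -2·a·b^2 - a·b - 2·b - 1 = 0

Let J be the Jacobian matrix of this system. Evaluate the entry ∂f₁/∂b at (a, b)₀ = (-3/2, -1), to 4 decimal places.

1.0000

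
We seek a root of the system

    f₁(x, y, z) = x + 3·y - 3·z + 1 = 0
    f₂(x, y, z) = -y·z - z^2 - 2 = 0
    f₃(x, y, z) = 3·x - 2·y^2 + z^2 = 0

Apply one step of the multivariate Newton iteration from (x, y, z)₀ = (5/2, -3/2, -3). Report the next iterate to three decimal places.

(6.500, -2.881, -0.381)

At (5/2, -3/2, -3): F = (8.000, -15.500, 12.000).
Jacobian J = [[1, 3, -3], [0, -z, -y - 2·z], [3, -4·y, 2·z]].
At the point, J = [[1.000, 3.000, -3.000], [0.000, 3.000, 7.500], [3.000, 6.000, -6.000]] (det J = 31.500).
Solving J·Δ = −F gives Δ = (4.000, -1.381, 2.619).
Then the next iterate is (x, y, z)₁ = (6.500, -2.881, -0.381).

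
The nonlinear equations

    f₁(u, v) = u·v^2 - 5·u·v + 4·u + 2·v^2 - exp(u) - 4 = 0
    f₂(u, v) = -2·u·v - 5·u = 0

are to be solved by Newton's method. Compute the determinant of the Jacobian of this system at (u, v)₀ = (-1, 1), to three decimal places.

J = [[v^2 - 5·v - exp(u) + 4, 2·u·v - 5·u + 4·v], [-2·v - 5, -2·u]].
At the point, J = [[-0.36788, 7.000], [-7.000, 2.000]].
det J = 48.264.

48.264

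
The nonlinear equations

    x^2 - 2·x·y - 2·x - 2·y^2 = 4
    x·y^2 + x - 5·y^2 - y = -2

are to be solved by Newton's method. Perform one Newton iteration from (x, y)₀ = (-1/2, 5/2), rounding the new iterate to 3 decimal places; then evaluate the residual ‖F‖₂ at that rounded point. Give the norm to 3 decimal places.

9.056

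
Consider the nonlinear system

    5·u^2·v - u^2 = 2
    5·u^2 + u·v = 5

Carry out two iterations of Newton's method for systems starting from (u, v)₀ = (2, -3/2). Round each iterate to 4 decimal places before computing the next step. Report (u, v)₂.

(1.0157, -0.0281)

At (2, -3/2): F = (-36.0000, 12.0000).
Jacobian J = [[10·u·v - 2·u, 5·u^2], [10·u + v, u]].
At the point, J = [[-34.0000, 20.0000], [18.5000, 2.0000]] (det J = -438.0000).
Solving J·Δ = −F gives Δ = (-0.7123, 0.5890).
Then the next iterate is (u, v)₁ = (1.2877, -0.9110).
Round to (1.2877, -0.9110) and repeat: F = (-11.211142, 2.117762), J = [[-14.306347, 8.290856], [11.9660, 1.2877]].
Δ = (-0.2720, 0.8829), so (u, v)₂ = (1.0157, -0.0281).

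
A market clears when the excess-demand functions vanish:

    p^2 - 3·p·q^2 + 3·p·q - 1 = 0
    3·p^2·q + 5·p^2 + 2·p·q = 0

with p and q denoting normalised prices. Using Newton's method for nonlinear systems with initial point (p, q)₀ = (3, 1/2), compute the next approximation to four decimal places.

(1.4815, 0.4770)

At (3, 1/2): F = (10.2500, 61.5000).
Jacobian J = [[2·p - 3·q^2 + 3·q, -6·p·q + 3·p], [6·p·q + 10·p + 2·q, 3·p^2 + 2·p]].
At the point, J = [[6.7500, 0.0000], [40.0000, 33.0000]] (det J = 222.7500).
Solving J·Δ = −F gives Δ = (-1.5185, -0.0230).
Then the next iterate is (p, q)₁ = (1.4815, 0.4770).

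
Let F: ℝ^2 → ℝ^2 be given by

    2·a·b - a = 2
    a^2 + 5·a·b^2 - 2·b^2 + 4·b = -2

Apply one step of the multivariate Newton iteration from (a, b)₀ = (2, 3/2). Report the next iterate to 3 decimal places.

At (2, 3/2): F = (2.000, 30.000).
Jacobian J = [[2·b - 1, 2·a], [2·a + 5·b^2, 10·a·b - 4·b + 4]].
At the point, J = [[2.000, 4.000], [15.250, 28.000]] (det J = -5.000).
Solving J·Δ = −F gives Δ = (-12.800, 5.900).
Then the next iterate is (a, b)₁ = (-10.800, 7.400).

(-10.800, 7.400)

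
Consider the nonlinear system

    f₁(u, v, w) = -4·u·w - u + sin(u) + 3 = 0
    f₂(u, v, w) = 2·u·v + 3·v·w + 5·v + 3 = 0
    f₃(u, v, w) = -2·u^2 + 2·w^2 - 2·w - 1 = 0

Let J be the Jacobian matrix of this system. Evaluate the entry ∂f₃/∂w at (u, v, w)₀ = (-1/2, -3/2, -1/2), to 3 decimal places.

∂f₃/∂w = 4·w - 2.
At (-1/2, -3/2, -1/2) this is -4.000.

-4.000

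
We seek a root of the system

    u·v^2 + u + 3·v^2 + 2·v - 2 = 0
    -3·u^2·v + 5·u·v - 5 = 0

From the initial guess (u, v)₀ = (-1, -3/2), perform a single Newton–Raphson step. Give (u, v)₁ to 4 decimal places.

At (-1, -3/2): F = (-1.5000, 7.0000).
Jacobian J = [[v^2 + 1, 2·u·v + 6·v + 2], [-6·u·v + 5·v, -3·u^2 + 5·u]].
At the point, J = [[3.2500, -4.0000], [-16.5000, -8.0000]] (det J = -92.0000).
Solving J·Δ = −F gives Δ = (0.4348, -0.0217).
Then the next iterate is (u, v)₁ = (-0.5652, -1.5217).

(-0.5652, -1.5217)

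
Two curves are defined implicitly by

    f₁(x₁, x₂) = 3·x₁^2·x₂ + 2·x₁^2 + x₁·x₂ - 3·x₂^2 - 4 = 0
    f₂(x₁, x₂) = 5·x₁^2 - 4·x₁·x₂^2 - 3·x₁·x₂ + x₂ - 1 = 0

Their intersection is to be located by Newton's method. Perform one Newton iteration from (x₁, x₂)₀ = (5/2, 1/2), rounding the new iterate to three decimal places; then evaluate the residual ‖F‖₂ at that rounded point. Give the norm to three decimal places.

At (5/2, 1/2): F = (18.375, 24.500).
Jacobian J = [[6·x₁·x₂ + 4·x₁ + x₂, 3·x₁^2 + x₁ - 6·x₂], [10·x₁ - 4·x₂^2 - 3·x₂, -8·x₁·x₂ - 3·x₁ + 1]].
At the point, J = [[18.000, 18.250], [22.500, -16.500]] (det J = -707.625).
Solving J·Δ = −F gives Δ = (-1.060, 0.039).
Then the next iterate is (x₁, x₂)₁ = (1.440, 0.539).
Re-evaluating at (1.440, 0.539): F = (3.40481, 5.90512), so ‖F‖₂ = 6.816.

6.816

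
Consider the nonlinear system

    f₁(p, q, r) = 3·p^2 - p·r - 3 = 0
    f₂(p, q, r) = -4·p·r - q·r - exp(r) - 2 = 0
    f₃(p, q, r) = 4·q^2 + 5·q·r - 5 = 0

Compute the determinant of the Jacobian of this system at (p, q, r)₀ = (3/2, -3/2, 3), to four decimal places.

631.5397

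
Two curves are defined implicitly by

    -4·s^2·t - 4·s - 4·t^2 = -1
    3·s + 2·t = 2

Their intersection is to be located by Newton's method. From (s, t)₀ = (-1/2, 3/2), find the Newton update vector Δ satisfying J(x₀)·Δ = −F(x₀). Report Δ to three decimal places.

At (-1/2, 3/2): F = (-7.500, -0.500).
Jacobian J = [[-8·s·t - 4, -4·s^2 - 8·t], [3, 2]].
At the point, J = [[2.000, -13.000], [3.000, 2.000]] (det J = 43.000).
Solving J·Δ = −F gives Δ = (0.500, -0.500).

(0.500, -0.500)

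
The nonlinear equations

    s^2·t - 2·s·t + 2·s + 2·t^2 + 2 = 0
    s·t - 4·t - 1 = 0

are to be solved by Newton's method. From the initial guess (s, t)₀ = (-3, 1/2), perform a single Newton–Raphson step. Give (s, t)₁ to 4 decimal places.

At (-3, 1/2): F = (4.0000, -4.5000).
Jacobian J = [[2·s·t - 2·t + 2, s^2 - 2·s + 4·t], [t, s - 4]].
At the point, J = [[-2.0000, 17.0000], [0.5000, -7.0000]] (det J = 5.5000).
Solving J·Δ = −F gives Δ = (-8.8182, -1.2727).
Then the next iterate is (s, t)₁ = (-11.8182, -0.7727).

(-11.8182, -0.7727)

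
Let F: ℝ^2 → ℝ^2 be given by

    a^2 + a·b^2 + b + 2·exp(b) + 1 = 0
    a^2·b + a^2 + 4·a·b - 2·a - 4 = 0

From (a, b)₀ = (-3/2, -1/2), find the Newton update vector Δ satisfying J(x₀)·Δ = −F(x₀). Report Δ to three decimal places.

At (-3/2, -1/2): F = (3.58806, 3.125).
Jacobian J = [[2·a + b^2, 2·a·b + 2·exp(b) + 1], [2·a·b + 2·a + 4·b - 2, a^2 + 4·a]].
At the point, J = [[-2.750, 3.71306], [-5.500, -3.750]] (det J = 30.73434).
Solving J·Δ = −F gives Δ = (0.815, -0.362).

(0.815, -0.362)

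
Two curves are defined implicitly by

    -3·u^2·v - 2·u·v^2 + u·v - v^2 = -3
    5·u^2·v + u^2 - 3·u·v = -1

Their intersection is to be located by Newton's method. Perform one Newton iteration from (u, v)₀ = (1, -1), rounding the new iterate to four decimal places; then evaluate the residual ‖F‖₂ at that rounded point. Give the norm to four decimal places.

At (1, -1): F = (2.0000, 0.0000).
Jacobian J = [[-6·u·v - 2·v^2 + v, -3·u^2 - 4·u·v + u - 2·v], [10·u·v + 2·u - 3·v, 5·u^2 - 3·u]].
At the point, J = [[3.0000, 4.0000], [-5.0000, 2.0000]] (det J = 26.0000).
Solving J·Δ = −F gives Δ = (-0.1538, -0.3846).
Then the next iterate is (u, v)₁ = (0.8462, -1.3846).
Re-evaluating at (0.8462, -1.3846): F = (-0.358948, 0.273755), so ‖F‖₂ = 0.4514.

0.4514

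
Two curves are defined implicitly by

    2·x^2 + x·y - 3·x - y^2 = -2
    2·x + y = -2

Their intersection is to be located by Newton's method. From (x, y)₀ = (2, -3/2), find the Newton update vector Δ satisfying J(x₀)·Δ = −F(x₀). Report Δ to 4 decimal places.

At (2, -3/2): F = (-1.2500, 4.5000).
Jacobian J = [[4·x + y - 3, x - 2·y], [2, 1]].
At the point, J = [[3.5000, 5.0000], [2.0000, 1.0000]] (det J = -6.5000).
Solving J·Δ = −F gives Δ = (-3.6538, 2.8077).

(-3.6538, 2.8077)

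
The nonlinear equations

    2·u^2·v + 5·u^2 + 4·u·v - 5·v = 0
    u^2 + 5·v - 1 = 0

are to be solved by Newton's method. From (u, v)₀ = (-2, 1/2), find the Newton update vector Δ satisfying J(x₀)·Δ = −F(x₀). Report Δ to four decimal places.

(0.8846, -0.3923)

At (-2, 1/2): F = (17.5000, 5.5000).
Jacobian J = [[4·u·v + 10·u + 4·v, 2·u^2 + 4·u - 5], [2·u, 5]].
At the point, J = [[-22.0000, -5.0000], [-4.0000, 5.0000]] (det J = -130.0000).
Solving J·Δ = −F gives Δ = (0.8846, -0.3923).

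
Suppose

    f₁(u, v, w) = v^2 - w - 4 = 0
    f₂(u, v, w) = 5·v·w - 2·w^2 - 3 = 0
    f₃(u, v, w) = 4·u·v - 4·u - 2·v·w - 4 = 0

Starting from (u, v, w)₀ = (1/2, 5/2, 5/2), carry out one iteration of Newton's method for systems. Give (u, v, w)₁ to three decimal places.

At (1/2, 5/2, 5/2): F = (-0.250, 15.750, -13.500).
Jacobian J = [[0, 2·v, -1], [0, 5·w, 5·v - 4·w], [4·v - 4, 4·u - 2·w, -2·v]].
At the point, J = [[0.000, 5.000, -1.000], [0.000, 12.500, 2.500], [6.000, -3.000, -5.000]] (det J = 150.000).
Solving J·Δ = −F gives Δ = (-0.782, -0.605, -3.275).
Then the next iterate is (u, v, w)₁ = (-0.282, 1.895, -0.775).

(-0.282, 1.895, -0.775)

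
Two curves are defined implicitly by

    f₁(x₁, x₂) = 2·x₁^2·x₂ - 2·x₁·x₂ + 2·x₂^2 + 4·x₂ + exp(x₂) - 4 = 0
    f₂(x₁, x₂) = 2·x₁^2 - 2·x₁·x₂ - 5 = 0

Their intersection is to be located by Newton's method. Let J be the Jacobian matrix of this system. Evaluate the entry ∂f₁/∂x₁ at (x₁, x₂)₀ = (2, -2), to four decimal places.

-12.0000

∂f₁/∂x₁ = 4·x₁·x₂ - 2·x₂.
At (2, -2) this is -12.0000.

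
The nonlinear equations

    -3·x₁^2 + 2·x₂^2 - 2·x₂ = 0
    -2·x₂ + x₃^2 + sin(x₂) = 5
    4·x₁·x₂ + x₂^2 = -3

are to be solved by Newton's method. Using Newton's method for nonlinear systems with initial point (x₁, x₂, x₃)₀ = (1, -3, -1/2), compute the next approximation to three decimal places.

At (1, -3, -1/2): F = (21.000, 1.10888, 0.000).
Jacobian J = [[-6·x₁, 4·x₂ - 2, 0], [0, cos(x₂) - 2, 2·x₃], [4·x₂, 4·x₁ + 2·x₂, 0]].
At the point, J = [[-6.000, -14.000, 0.000], [0.000, -2.98999, -1.000], [-12.000, -2.000, 0.000]] (det J = -156.000).
Solving J·Δ = −F gives Δ = (-0.269, 1.615, -3.721).
Then the next iterate is (x₁, x₂, x₃)₁ = (0.731, -1.385, -4.221).

(0.731, -1.385, -4.221)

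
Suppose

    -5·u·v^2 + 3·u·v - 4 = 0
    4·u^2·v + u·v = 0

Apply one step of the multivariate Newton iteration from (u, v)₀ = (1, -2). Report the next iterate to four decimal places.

(0.7183, -1.0141)

At (1, -2): F = (-30.0000, -10.0000).
Jacobian J = [[-5·v^2 + 3·v, -10·u·v + 3·u], [8·u·v + v, 4·u^2 + u]].
At the point, J = [[-26.0000, 23.0000], [-18.0000, 5.0000]] (det J = 284.0000).
Solving J·Δ = −F gives Δ = (-0.2817, 0.9859).
Then the next iterate is (u, v)₁ = (0.7183, -1.0141).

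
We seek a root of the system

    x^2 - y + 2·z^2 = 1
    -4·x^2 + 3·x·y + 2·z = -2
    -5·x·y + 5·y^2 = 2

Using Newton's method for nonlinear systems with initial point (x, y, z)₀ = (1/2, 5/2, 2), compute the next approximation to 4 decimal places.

(-0.8674, 0.7181, 1.3544)

At (1/2, 5/2, 2): F = (4.7500, 8.7500, 23.0000).
Jacobian J = [[2·x, -1, 4·z], [-8·x + 3·y, 3·x, 2], [-5·y, -5·x + 10·y, 0]].
At the point, J = [[1.0000, -1.0000, 8.0000], [3.5000, 1.5000, 2.0000], [-12.5000, 22.5000, 0.0000]] (det J = 760.0000).
Solving J·Δ = −F gives Δ = (-1.3674, -1.7819, -0.6456).
Then the next iterate is (x, y, z)₁ = (-0.8674, 0.7181, 1.3544).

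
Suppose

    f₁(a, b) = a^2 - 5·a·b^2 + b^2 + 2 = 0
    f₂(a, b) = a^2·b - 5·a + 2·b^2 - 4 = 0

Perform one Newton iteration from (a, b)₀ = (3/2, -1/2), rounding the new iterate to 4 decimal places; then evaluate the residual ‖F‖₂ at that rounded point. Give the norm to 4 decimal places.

3.2210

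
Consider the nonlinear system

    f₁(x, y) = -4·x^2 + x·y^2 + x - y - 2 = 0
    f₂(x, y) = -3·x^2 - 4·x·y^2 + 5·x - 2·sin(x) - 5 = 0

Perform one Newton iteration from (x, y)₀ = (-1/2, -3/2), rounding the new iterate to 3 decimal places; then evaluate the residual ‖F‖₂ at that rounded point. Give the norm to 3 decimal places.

At (-1/2, -3/2): F = (-3.125, -2.79115).
Jacobian J = [[-8·x + y^2 + 1, 2·x·y - 1], [-6·x - 4·y^2 - 2·cos(x) + 5, -8·x·y]].
At the point, J = [[7.250, 0.500], [-2.75517, -6.000]] (det J = -42.12242).
Solving J·Δ = −F gives Δ = (0.478, -0.685).
Then the next iterate is (x, y)₁ = (-0.022, -2.185).
Re-evaluating at (-0.022, -2.185): F = (0.05603, -4.64732), so ‖F‖₂ = 4.648.

4.648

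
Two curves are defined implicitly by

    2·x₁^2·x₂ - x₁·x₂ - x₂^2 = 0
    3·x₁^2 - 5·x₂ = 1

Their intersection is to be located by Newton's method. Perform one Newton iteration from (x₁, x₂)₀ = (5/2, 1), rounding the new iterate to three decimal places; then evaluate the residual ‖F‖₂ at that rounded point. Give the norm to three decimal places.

3.353

At (5/2, 1): F = (9.000, 12.750).
Jacobian J = [[4·x₁·x₂ - x₂, 2·x₁^2 - x₁ - 2·x₂], [6·x₁, -5]].
At the point, J = [[9.000, 8.000], [15.000, -5.000]] (det J = -165.000).
Solving J·Δ = −F gives Δ = (-0.891, -0.123).
Then the next iterate is (x₁, x₂)₁ = (1.609, 0.877).
Re-evaluating at (1.609, 0.877): F = (2.36068, 2.38164), so ‖F‖₂ = 3.353.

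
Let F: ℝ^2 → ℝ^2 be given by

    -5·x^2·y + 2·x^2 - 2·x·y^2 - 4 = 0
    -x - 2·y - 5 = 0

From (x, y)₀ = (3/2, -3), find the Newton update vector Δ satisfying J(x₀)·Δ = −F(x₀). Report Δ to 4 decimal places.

At (3/2, -3): F = (7.2500, -0.5000).
Jacobian J = [[-10·x·y + 4·x - 2·y^2, -5·x^2 - 4·x·y], [-1, -2]].
At the point, J = [[33.0000, 6.7500], [-1.0000, -2.0000]] (det J = -59.2500).
Solving J·Δ = −F gives Δ = (-0.1878, -0.1561).

(-0.1878, -0.1561)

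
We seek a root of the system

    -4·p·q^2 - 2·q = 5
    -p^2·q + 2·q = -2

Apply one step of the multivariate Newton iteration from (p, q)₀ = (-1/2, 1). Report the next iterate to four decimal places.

At (-1/2, 1): F = (-5.0000, 3.7500).
Jacobian J = [[-4·q^2, -8·p·q - 2], [-2·p·q, -p^2 + 2]].
At the point, J = [[-4.0000, 2.0000], [1.0000, 1.7500]] (det J = -9.0000).
Solving J·Δ = −F gives Δ = (-1.8056, -1.1111).
Then the next iterate is (p, q)₁ = (-2.3056, -0.1111).

(-2.3056, -0.1111)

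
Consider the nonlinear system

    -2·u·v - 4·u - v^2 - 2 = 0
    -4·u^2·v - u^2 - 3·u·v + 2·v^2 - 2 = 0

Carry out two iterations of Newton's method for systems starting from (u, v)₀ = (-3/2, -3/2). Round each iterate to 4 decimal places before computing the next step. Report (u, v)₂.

(-1.2299, -0.8847)

At (-3/2, -3/2): F = (-2.7500, 7.0000).
Jacobian J = [[-2·v - 4, -2·u - 2·v], [-8·u·v - 2·u - 3·v, -4·u^2 - 3·u + 4·v]].
At the point, J = [[-1.0000, 6.0000], [-10.5000, -10.5000]] (det J = 73.5000).
Solving J·Δ = −F gives Δ = (0.1786, 0.4881).
Then the next iterate is (u, v)₁ = (-1.3214, -1.0119).
Round to (-1.3214, -1.0119) and repeat: F = (-0.412591, 1.357917), J = [[-1.9762, 4.6666], [-5.018497, -7.067792]].
Δ = (0.0915, 0.1272), so (u, v)₂ = (-1.2299, -0.8847).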